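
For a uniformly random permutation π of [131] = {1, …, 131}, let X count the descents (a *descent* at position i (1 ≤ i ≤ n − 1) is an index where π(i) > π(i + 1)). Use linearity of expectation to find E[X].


Write X = Σ X_I over i = 1, …, 130, with X_I the indicator of one descent.
There are 130 indicators.
For each fixed i, the pair (π(i), π(i+1)) is a uniformly random ordered pair of distinct values from {1, …, 131}; by symmetry P[π(i) > π(i+1)] = 1/2.
By linearity: E[X] = 130 · (1/2) = (131 − 1) · (1/2) = 65 ≈ 65.000000.

E[X] = 65 = 65.000000.


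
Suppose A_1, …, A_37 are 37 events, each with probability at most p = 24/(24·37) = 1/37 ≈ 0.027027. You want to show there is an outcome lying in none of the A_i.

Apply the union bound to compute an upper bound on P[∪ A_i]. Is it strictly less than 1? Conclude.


Union bound: P[∪_{i=1}^{37} A_i] ≤ Σ_i P[A_i] ≤ 37·p = 37·(1/37) = 1.
Numerically: 1 ≈ 1.000000.
Is 1 < 1? NO.
Since the bound 1 is ≥ 1, the union bound is uninformative here; it does NOT by itself certify existence.

37·p = 1 ≈ 1.000000; existence NOT certified by the union bound.


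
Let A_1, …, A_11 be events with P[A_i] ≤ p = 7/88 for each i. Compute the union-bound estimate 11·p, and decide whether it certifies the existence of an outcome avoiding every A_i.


Union bound: P[∪_{i=1}^{11} A_i] ≤ Σ_i P[A_i] ≤ 11·p = 11·(7/88) = 7/8.
Numerically: 7/8 ≈ 0.875000.
Is 7/8 < 1? YES.
Since P[∪ A_i] ≤ 7/8 < 1, the complement has P[∩ A_i^c] ≥ 1 − 7/8 = 1/8 > 0, so some outcome avoids every A_i.

11·p = 7/8 ≈ 0.875000; existence CERTIFIED by the union bound.


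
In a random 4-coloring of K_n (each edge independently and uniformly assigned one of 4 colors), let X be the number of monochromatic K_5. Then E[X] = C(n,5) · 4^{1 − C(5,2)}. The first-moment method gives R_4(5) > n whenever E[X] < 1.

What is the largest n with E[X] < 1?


We need C(n, 5) · 4^{1 − 10} < 1, i.e. C(n, 5) < 4^{10 − 1} = 262144.
Check values of n near the boundary:
  n = 27: C(27, 5) = 80730; 80730 < 262144? YES
  n = 28: C(28, 5) = 98280; 98280 < 262144? YES
  n = 29: C(29, 5) = 118755; 118755 < 262144? YES
  n = 30: C(30, 5) = 142506; 142506 < 262144? YES
  n = 31: C(31, 5) = 169911; 169911 < 262144? YES
  n = 32: C(32, 5) = 201376; 201376 < 262144? YES
  n = 33: C(33, 5) = 237336; 237336 < 262144? YES
  n = 34: C(34, 5) = 278256; 278256 < 262144? NO
The largest n with C(n, 5) < 262144 is n = 33 (where E[X] = 29667/32768 ≈ 0.9053650). Hence R_4(5) > 33, i.e. R_4(5) ≥ 34.

Largest n = 33; hence R_4(5) > 33.


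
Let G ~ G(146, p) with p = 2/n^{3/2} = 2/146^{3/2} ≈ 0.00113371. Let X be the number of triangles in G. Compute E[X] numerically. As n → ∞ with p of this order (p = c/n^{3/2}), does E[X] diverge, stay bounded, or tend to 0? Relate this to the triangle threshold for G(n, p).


Number of potential triangles: C(146, 3) = 508080.
Each occurs with probability p³ ≈ (0.00113371)³ ≈ 1.45714287e-09.
By linearity: E[X] = C(146, 3)·p³ ≈ 508080 · 1.45714287e-09 ≈ 0.000740.
Since α = 3/2 > 1, p = c/n^{3/2} = o(1/n) is below the triangle threshold p ~ 1/n. Asymptotically E[X] ~ (c³/6)·n^{3(1−α)} = (2³/6)·n^{-1.5} → 0, so by Markov's inequality G has no triangles w.h.p.

E[X] ≈ 0.000740; in regime p = Θ(1/n^{3/2}) E[X] tends to 0 (below the triangle threshold p ~ 1/n).


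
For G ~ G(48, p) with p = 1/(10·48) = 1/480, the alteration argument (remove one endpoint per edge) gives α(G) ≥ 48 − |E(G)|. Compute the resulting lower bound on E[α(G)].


E[|E(G)|] = C(48, 2)·p = 1128 · (1/480) = 47/20.
E[α(G)] ≥ n − E[|E(G)|] = 48 − 47/20 = 913/20.
Numerically: ≈ 45.6500.
(This is only a lower bound; the true E[α(G)] may be larger.)

E[α(G)] ≥ 913/20 ≈ 45.6500.


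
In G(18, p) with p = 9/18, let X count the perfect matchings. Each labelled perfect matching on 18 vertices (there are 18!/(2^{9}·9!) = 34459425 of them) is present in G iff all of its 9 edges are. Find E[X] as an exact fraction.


K_18 has 18!/(2^{9}·9!) = 34459425 labelled perfect matchings.
For each such perfect matching H, let X_H = 1 if all 9 edges of H are present in G. Then P[X_H = 1] = p^{9} = (1/2)^{9} = 1/512.
By linearity: E[X] = Σ_H E[X_H] = 34459425 · p^{9} = 34459425 · 1/512 = 34459425/512.
Numerically: E[X] ≈ 6.73e+04.

E[X] = 34459425 · (1/2)^{9} = 34459425/512 ≈ 6.73e+04.


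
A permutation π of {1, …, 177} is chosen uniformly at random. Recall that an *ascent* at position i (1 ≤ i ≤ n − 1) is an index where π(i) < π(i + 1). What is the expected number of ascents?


Write X = Σ X_I over i = 1, …, 176, with X_I the indicator of one ascent.
There are 176 indicators.
For each fixed i, the pair (π(i), π(i+1)) is a uniformly random ordered pair of distinct values from {1, …, 177}; by symmetry P[π(i) < π(i+1)] = 1/2.
By linearity: E[X] = 176 · (1/2) = (177 − 1) · (1/2) = 88 ≈ 88.0000.

E[X] = 88 = 88.0000.


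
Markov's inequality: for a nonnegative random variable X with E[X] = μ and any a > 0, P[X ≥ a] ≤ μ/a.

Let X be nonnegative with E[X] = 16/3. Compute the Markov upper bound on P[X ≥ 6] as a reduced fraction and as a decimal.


μ = E[X] = 16/3, a = 6.
Markov: P[X ≥ 6] ≤ μ/a = (16/3)/6 = 8/9.
Numerically: ≈ 0.8889.
(Since a = 6 > μ = 5.3333, the bound 8/9 is < 1 and informative.)

P[X ≥ 6] ≤ 8/9 ≈ 0.8889.


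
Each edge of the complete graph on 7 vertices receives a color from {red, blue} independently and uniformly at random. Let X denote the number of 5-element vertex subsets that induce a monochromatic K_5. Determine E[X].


Let X = Σ_S X_S over the C(7, 5) = 21 subsets S of size 5, where X_S = 1 if the K_5 on S is monochromatic.
For a fixed S, the K_5 on S has C(5, 2) = 10 edges. P[all 10 edges red] = (1/2)^10, and likewise for blue, so P[monochromatic] = 2·(1/2)^10 = 2^{1 − 10} = 1/512.
By linearity of expectation: E[X] = C(7, 5) · 2^{1 − 10} = 21 · 1/512 = 21/512.
Numerically: E[X] ≈ 0.041016.

E[X] = C(7,5)·2^(1−C(5,2)) = 21/512 ≈ 0.041016.


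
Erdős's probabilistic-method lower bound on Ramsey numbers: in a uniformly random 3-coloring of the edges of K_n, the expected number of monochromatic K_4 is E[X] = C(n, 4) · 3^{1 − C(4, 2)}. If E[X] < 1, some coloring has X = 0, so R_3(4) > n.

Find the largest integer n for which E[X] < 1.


We need C(n, 4) · 3^{1 − 6} < 1, i.e. C(n, 4) < 3^{6 − 1} = 243.
Check values of n near the boundary:
  n = 4: C(4, 4) = 1; 1 < 243? YES
  n = 5: C(5, 4) = 5; 5 < 243? YES
  n = 6: C(6, 4) = 15; 15 < 243? YES
  n = 7: C(7, 4) = 35; 35 < 243? YES
  n = 8: C(8, 4) = 70; 70 < 243? YES
  n = 9: C(9, 4) = 126; 126 < 243? YES
  n = 10: C(10, 4) = 210; 210 < 243? YES
  n = 11: C(11, 4) = 330; 330 < 243? NO
  n = 12: C(12, 4) = 495; 495 < 243? NO
  n = 13: C(13, 4) = 715; 715 < 243? NO
The largest n with C(n, 4) < 243 is n = 10 (where E[X] = 70/81 ≈ 0.864). Hence R_3(4) > 10, i.e. R_3(4) ≥ 11.

Largest n = 10; hence R_3(4) > 10.


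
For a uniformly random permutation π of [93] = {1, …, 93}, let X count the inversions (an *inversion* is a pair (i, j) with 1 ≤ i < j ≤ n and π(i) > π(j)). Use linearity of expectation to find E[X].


Write X = Σ X_I over the C(93, 2) = 4278 pairs i < j, with X_I the indicator of one inversion.
There are 4278 indicators.
For each fixed pair i < j, the values π(i) and π(j) are two distinct elements of {1, …, 93} in uniformly random order; by symmetry P[π(i) > π(j)] = 1/2.
By linearity: E[X] = 4278 · (1/2) = C(93, 2) · (1/2) = 4278/2 = 2139 ≈ 2139.000000.

E[X] = 2139 = 2139.000000.


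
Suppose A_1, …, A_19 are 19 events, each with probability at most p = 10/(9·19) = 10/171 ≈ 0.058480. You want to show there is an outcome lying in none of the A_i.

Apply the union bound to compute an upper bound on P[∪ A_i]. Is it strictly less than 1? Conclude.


Union bound: P[∪_{i=1}^{19} A_i] ≤ Σ_i P[A_i] ≤ 19·p = 19·(10/171) = 10/9.
Numerically: 10/9 ≈ 1.111111.
Is 10/9 < 1? NO.
Since the bound 10/9 is ≥ 1, the union bound is uninformative here; it does NOT by itself certify existence.

19·p = 10/9 ≈ 1.111111; existence NOT certified by the union bound.


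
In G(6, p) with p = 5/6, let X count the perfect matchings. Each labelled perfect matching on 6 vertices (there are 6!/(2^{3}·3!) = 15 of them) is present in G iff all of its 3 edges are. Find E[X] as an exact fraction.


K_6 has 6!/(2^{3}·3!) = 15 labelled perfect matchings.
For each such perfect matching H, let X_H = 1 if all 3 edges of H are present in G. Then P[X_H = 1] = p^{3} = (5/6)^{3} = 125/216.
By linearity: E[X] = Σ_H E[X_H] = 15 · p^{3} = 15 · 125/216 = 625/72.
Numerically: E[X] ≈ 8.6806.

E[X] = 15 · (5/6)^{3} = 625/72 ≈ 8.6806.


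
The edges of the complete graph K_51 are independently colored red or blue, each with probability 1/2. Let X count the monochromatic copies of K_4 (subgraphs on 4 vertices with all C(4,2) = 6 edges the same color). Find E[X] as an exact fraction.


Let X = Σ_S X_S over the C(51, 4) = 249900 subsets S of size 4, where X_S = 1 if the K_4 on S is monochromatic.
For a fixed S, the K_4 on S has C(4, 2) = 6 edges. P[all 6 edges red] = (1/2)^6, and likewise for blue, so P[monochromatic] = 2·(1/2)^6 = 2^{1 − 6} = 1/32.
Summing: E[X] = C(51, 4) · 2^{1 − 6} = 249900 · 1/32 = 62475/8.
Numerically: E[X] ≈ 7809.375.

E[X] = C(51,4)·2^(1−C(4,2)) = 62475/8 ≈ 7809.375.


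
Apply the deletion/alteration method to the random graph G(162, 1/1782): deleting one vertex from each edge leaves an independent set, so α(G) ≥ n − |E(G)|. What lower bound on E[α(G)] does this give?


E[|E(G)|] = C(162, 2)·p = 13041 · (1/1782) = 161/22.
E[α(G)] ≥ n − E[|E(G)|] = 162 − 161/22 = 3403/22.
Numerically: ≈ 154.68182.
(This is only a lower bound; the true E[α(G)] may be larger.)

E[α(G)] ≥ 3403/22 ≈ 154.68182.


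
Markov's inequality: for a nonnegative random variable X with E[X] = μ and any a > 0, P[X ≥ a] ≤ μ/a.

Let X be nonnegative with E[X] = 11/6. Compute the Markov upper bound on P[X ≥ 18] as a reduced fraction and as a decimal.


μ = E[X] = 11/6, a = 18.
Markov: P[X ≥ 18] ≤ μ/a = (11/6)/18 = 11/108.
Numerically: ≈ 0.101852.
(Since a = 18 > μ = 1.833333, the bound 11/108 is < 1 and informative.)

P[X ≥ 18] ≤ 11/108 ≈ 0.101852.


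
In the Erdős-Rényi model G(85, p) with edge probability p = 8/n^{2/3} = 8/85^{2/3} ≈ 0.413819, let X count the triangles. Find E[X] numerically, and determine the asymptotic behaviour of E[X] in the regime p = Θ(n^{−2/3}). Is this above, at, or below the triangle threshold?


Number of potential triangles: C(85, 3) = 98770.
Each occurs with probability p³ ≈ (0.413819)³ ≈ 7.08650519e-02.
By linearity: E[X] = C(85, 3)·p³ ≈ 98770 · 7.08650519e-02 ≈ 6999.341176.
Since α = 2/3 < 1, p = c/n^{2/3} ≫ 1/n is above the triangle threshold p ~ 1/n. Asymptotically E[X] ~ (c³/6)·n^{3(1−α)} = (8³/6)·n^{1} → ∞; triangles are abundant w.h.p.

E[X] ≈ 6999.341176; in regime p = Θ(1/n^{2/3}) E[X] diverges (above the triangle threshold p ~ 1/n).


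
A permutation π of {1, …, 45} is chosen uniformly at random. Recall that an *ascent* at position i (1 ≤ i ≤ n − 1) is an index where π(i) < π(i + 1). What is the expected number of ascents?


Write X = Σ X_I over i = 1, …, 44, with X_I the indicator of one ascent.
There are 44 indicators.
For each fixed i, the pair (π(i), π(i+1)) is a uniformly random ordered pair of distinct values from {1, …, 45}; by symmetry P[π(i) < π(i+1)] = 1/2.
By linearity: E[X] = 44 · (1/2) = (45 − 1) · (1/2) = 22 ≈ 22.0000.

E[X] = 22 = 22.0000.


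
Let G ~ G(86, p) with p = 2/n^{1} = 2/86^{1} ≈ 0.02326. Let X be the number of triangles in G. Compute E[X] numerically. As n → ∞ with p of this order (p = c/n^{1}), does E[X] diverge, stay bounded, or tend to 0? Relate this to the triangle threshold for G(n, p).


Number of potential triangles: C(86, 3) = 102340.
Each occurs with probability p³ ≈ (0.02326)³ ≈ 1.257751e-05.
By linearity: E[X] = C(86, 3)·p³ ≈ 102340 · 1.257751e-05 ≈ 1.2872.
Here α = 1, so p = 2/n is exactly at the triangle threshold p ~ 1/n. Asymptotically E[X] → c³/6 = 2³/6 = 4/3 ≈ 1.3333, a bounded constant. In this regime the triangle count is asymptotically Poisson(c³/6).

E[X] ≈ 1.2872; in regime p = Θ(1/n^{1}) E[X] stays bounded (at the triangle threshold p ~ 1/n).


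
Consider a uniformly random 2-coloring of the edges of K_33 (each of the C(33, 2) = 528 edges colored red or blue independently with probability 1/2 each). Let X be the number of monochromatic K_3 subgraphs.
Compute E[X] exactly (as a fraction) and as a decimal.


Let X = Σ_S X_S over the C(33, 3) = 5456 subsets S of size 3, where X_S = 1 if the K_3 on S is monochromatic.
For a fixed S, the K_3 on S has C(3, 2) = 3 edges. P[all 3 edges red] = (1/2)^3, and likewise for blue, so P[monochromatic] = 2·(1/2)^3 = 2^{1 − 3} = 1/4.
By linearity of expectation: E[X] = C(33, 3) · 2^{1 − 3} = 5456 · 1/4 = 1364.
Numerically: E[X] ≈ 1364.00000.

E[X] = C(33,3)·2^(1−C(3,2)) = 1364 ≈ 1364.00000.


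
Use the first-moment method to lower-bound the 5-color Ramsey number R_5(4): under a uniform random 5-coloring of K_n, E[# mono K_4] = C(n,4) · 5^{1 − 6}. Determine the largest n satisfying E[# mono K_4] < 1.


We need C(n, 4) · 5^{1 − 6} < 1, i.e. C(n, 4) < 5^{6 − 1} = 3125.
Check values of n near the boundary:
  n = 12: C(12, 4) = 495; 495 < 3125? YES
  n = 13: C(13, 4) = 715; 715 < 3125? YES
  n = 14: C(14, 4) = 1001; 1001 < 3125? YES
  n = 15: C(15, 4) = 1365; 1365 < 3125? YES
  n = 16: C(16, 4) = 1820; 1820 < 3125? YES
  n = 17: C(17, 4) = 2380; 2380 < 3125? YES
  n = 18: C(18, 4) = 3060; 3060 < 3125? YES
  n = 19: C(19, 4) = 3876; 3876 < 3125? NO
  n = 20: C(20, 4) = 4845; 4845 < 3125? NO
  n = 21: C(21, 4) = 5985; 5985 < 3125? NO
The largest n with C(n, 4) < 3125 is n = 18 (where E[X] = 612/625 ≈ 0.979200). Hence R_5(4) > 18, i.e. R_5(4) ≥ 19.

Largest n = 18; hence R_5(4) > 18.


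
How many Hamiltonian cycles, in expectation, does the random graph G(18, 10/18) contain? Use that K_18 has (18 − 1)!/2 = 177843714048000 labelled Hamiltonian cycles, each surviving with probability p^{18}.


K_18 has (18 − 1)!/2 = 177843714048000 labelled Hamiltonian cycles.
For each such Hamiltonian cycle H, let X_H = 1 if all 18 edges of H are present in G. Then P[X_H = 1] = p^{18} = (5/9)^{18} = 3814697265625/150094635296999121.
By linearity: E[X] = Σ_H E[X_H] = 177843714048000 · p^{18} = 177843714048000 · 3814697265625/150094635296999121 = 930617187500000000000000/205891132094649.
Numerically: E[X] ≈ 4.52e+09.

E[X] = 177843714048000 · (5/9)^{18} = 930617187500000000000000/205891132094649 ≈ 4.52e+09.


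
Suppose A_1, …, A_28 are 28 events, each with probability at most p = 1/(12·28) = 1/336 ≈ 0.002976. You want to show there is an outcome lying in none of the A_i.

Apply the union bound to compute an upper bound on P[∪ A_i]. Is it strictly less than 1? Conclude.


Union bound: P[∪_{i=1}^{28} A_i] ≤ Σ_i P[A_i] ≤ 28·p = 28·(1/336) = 1/12.
Numerically: 1/12 ≈ 0.083333.
Is 1/12 < 1? YES.
Since P[∪ A_i] ≤ 1/12 < 1, the complement has P[∩ A_i^c] ≥ 1 − 1/12 = 11/12 > 0, so some outcome avoids every A_i.

28·p = 1/12 ≈ 0.083333; existence CERTIFIED by the union bound.


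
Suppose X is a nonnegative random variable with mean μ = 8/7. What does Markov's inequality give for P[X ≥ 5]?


μ = E[X] = 8/7, a = 5.
Markov: P[X ≥ 5] ≤ μ/a = (8/7)/5 = 8/35.
Numerically: ≈ 0.22857.
(Since a = 5 > μ = 1.14286, the bound 8/35 is < 1 and informative.)

P[X ≥ 5] ≤ 8/35 ≈ 0.22857.


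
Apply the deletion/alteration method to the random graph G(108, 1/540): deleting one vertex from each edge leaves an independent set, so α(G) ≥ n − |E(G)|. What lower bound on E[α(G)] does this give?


E[|E(G)|] = C(108, 2)·p = 5778 · (1/540) = 107/10.
E[α(G)] ≥ n − E[|E(G)|] = 108 − 107/10 = 973/10.
Numerically: ≈ 97.30000.
(This is only a lower bound; the true E[α(G)] may be larger.)

E[α(G)] ≥ 973/10 ≈ 97.30000.


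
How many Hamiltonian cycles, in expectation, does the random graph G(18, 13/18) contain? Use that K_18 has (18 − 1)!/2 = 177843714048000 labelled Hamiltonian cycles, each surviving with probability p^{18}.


K_18 has (18 − 1)!/2 = 177843714048000 labelled Hamiltonian cycles.
For each such Hamiltonian cycle H, let X_H = 1 if all 18 edges of H are present in G. Then P[X_H = 1] = p^{18} = (13/18)^{18} = 112455406951957393129/39346408075296537575424.
Summing the indicators: E[X] = Σ_H E[X_H] = 177843714048000 · p^{18} = 177843714048000 · 112455406951957393129/39346408075296537575424 = 1674446952588776589016668875/3294258113514384.
Numerically: E[X] ≈ 5.08e+11.

E[X] = 177843714048000 · (13/18)^{18} = 1674446952588776589016668875/3294258113514384 ≈ 5.08e+11.


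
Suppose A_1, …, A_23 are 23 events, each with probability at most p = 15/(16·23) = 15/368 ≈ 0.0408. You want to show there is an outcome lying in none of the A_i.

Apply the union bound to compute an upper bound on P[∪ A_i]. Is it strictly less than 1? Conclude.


Union bound: P[∪_{i=1}^{23} A_i] ≤ Σ_i P[A_i] ≤ 23·p = 23·(15/368) = 15/16.
Numerically: 15/16 ≈ 0.9375.
Is 15/16 < 1? YES.
Since P[∪ A_i] ≤ 15/16 < 1, the complement has P[∩ A_i^c] ≥ 1 − 15/16 = 1/16 > 0, so some outcome avoids every A_i.

23·p = 15/16 ≈ 0.9375; existence CERTIFIED by the union bound.


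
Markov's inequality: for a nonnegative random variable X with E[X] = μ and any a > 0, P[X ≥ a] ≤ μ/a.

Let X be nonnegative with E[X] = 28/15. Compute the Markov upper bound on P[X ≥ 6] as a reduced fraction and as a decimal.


μ = E[X] = 28/15, a = 6.
Markov: P[X ≥ 6] ≤ μ/a = (28/15)/6 = 14/45.
Numerically: ≈ 0.3111.
(Since a = 6 > μ = 1.8667, the bound 14/45 is < 1 and informative.)

P[X ≥ 6] ≤ 14/45 ≈ 0.3111.


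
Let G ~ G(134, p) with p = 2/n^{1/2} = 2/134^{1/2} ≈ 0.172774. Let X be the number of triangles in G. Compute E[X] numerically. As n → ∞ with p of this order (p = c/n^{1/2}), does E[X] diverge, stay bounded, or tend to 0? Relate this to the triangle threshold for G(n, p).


Number of potential triangles: C(134, 3) = 392084.
Each occurs with probability p³ ≈ (0.172774)³ ≈ 5.15742344e-03.
By linearity: E[X] = C(134, 3)·p³ ≈ 392084 · 5.15742344e-03 ≈ 2022.143211.
Since α = 1/2 < 1, p = c/n^{1/2} ≫ 1/n is above the triangle threshold p ~ 1/n. Asymptotically E[X] ~ (c³/6)·n^{3(1−α)} = (2³/6)·n^{1.5} → ∞; triangles are abundant w.h.p.

E[X] ≈ 2022.143211; in regime p = Θ(1/n^{1/2}) E[X] diverges (above the triangle threshold p ~ 1/n).


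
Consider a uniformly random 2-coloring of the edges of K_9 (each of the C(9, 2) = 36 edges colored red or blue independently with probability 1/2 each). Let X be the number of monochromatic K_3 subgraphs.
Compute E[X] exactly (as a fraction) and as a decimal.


Let X = Σ_S X_S over the C(9, 3) = 84 subsets S of size 3, where X_S = 1 if the K_3 on S is monochromatic.
For a fixed S, the K_3 on S has C(3, 2) = 3 edges. P[all 3 edges red] = (1/2)^3, and likewise for blue, so P[monochromatic] = 2·(1/2)^3 = 2^{1 − 3} = 1/4.
By linearity: E[X] = C(9, 3) · 2^{1 − 3} = 84 · 1/4 = 21.
Numerically: E[X] ≈ 21.000000.

E[X] = C(9,3)·2^(1−C(3,2)) = 21 ≈ 21.000000.


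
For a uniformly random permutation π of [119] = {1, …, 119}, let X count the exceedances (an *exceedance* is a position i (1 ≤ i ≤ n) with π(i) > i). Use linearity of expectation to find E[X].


Write X = Σ_{i=1}^{119} X_i, where X_i = 1_{π(i) > i}.
For each fixed i, π(i) is uniform over {1, …, 119} (marginal of a uniform permutation), so P[π(i) > i] = (n − i)/n. Summing: Σ_{i=1}^{119} (n − i)/n = (0 + 1 + … + 118)/119 = 119(119 − 1)/(2·119) = (119 − 1)/2.
Hence E[X] = Σ_{i=1}^{119} (119 − i)/119 = 59 ≈ 59.000000.

E[X] = 59 = 59.000000.


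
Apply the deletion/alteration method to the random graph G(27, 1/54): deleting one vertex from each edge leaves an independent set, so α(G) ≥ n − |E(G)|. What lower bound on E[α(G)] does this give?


E[|E(G)|] = C(27, 2)·p = 351 · (1/54) = 13/2.
E[α(G)] ≥ n − E[|E(G)|] = 27 − 13/2 = 41/2.
Numerically: ≈ 20.500.
(This is only a lower bound; the true E[α(G)] may be larger.)

E[α(G)] ≥ 41/2 ≈ 20.500.


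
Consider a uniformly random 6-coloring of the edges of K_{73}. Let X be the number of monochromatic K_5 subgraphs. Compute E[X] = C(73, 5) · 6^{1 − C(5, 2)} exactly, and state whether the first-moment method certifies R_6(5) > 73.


E[X] = C(73, 5) · 6^{1 − 10} = 15020334 · 6^{−9} = 15020334/10077696.
As a reduced fraction: E[X] = 834463/559872 ≈ 1.490.
Is E[X] < 1? NO.
Since E[X] ≥ 1, the first-moment bound is inconclusive at n = 73; it does NOT by itself certify R_6(5) > 73.

E[X] = 834463/559872 ≈ 1.490; E[X] ≥ 1; first-moment method inconclusive here.


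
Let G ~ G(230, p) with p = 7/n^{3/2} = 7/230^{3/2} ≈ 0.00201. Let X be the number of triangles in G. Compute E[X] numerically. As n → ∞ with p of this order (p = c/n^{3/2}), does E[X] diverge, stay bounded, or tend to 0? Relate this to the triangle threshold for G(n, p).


Number of potential triangles: C(230, 3) = 2001460.
Each occurs with probability p³ ≈ (0.00201)³ ≈ 8.08200e-09.
By linearity: E[X] = C(230, 3)·p³ ≈ 2001460 · 8.08200e-09 ≈ 0.016.
Since α = 3/2 > 1, p = c/n^{3/2} = o(1/n) is below the triangle threshold p ~ 1/n. Asymptotically E[X] ~ (c³/6)·n^{3(1−α)} = (7³/6)·n^{-1.5} → 0, so by Markov's inequality G has no triangles w.h.p.

E[X] ≈ 0.016; in regime p = Θ(1/n^{3/2}) E[X] tends to 0 (below the triangle threshold p ~ 1/n).


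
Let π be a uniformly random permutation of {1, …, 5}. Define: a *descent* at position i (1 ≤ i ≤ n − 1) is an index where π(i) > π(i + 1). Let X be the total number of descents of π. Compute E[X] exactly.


Write X = Σ X_I over i = 1, …, 4, with X_I the indicator of one descent.
There are 4 indicators.
For each fixed i, the pair (π(i), π(i+1)) is a uniformly random ordered pair of distinct values from {1, …, 5}; by symmetry P[π(i) > π(i+1)] = 1/2.
By linearity: E[X] = 4 · (1/2) = (5 − 1) · (1/2) = 2 ≈ 2.00000.

E[X] = 2 = 2.00000.


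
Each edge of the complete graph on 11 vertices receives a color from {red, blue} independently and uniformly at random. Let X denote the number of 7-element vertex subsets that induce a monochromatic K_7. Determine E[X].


Let X = Σ_S X_S over the C(11, 7) = 330 subsets S of size 7, where X_S = 1 if the K_7 on S is monochromatic.
For a fixed S, the K_7 on S has C(7, 2) = 21 edges. P[all 21 edges red] = (1/2)^21, and likewise for blue, so P[monochromatic] = 2·(1/2)^21 = 2^{1 − 21} = 1/1048576.
Summing: E[X] = C(11, 7) · 2^{1 − 21} = 330 · 1/1048576 = 165/524288.
Numerically: E[X] ≈ 0.00031.

E[X] = C(11,7)·2^(1−C(7,2)) = 165/524288 ≈ 0.00031.


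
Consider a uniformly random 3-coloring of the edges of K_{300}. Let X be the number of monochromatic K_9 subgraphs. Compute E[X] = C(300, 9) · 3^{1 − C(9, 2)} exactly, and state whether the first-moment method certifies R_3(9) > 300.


E[X] = C(300, 9) · 3^{1 − 36} = 48052241692154700 · 3^{−35} = 48052241692154700/50031545098999707.
As a reduced fraction: E[X] = 16017413897384900/16677181699666569 ≈ 0.9604389.
Is E[X] < 1? YES.
Since E[X] < 1, there exists a 3-coloring of K_{300} with no monochromatic K_9; hence R_3(9) > 300.

E[X] = 16017413897384900/16677181699666569 ≈ 0.9604389; E[X] < 1, so R_3(9) > 300.


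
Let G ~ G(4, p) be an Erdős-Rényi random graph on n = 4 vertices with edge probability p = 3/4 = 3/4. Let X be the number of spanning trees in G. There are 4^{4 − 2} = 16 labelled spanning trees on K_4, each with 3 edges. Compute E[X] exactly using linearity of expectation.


K_4 has 4^{4 − 2} = 16 labelled spanning trees.
For each such spanning tree H, let X_H = 1 if all 3 edges of H are present in G. Then P[X_H = 1] = p^{3} = (3/4)^{3} = 27/64.
Summing the indicators: E[X] = Σ_H E[X_H] = 16 · p^{3} = 16 · 27/64 = 27/4.
Numerically: E[X] ≈ 6.75.

E[X] = 16 · (3/4)^{3} = 27/4 ≈ 6.75.


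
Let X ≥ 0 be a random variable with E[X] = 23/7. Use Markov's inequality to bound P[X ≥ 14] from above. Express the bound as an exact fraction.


μ = E[X] = 23/7, a = 14.
Markov: P[X ≥ 14] ≤ μ/a = (23/7)/14 = 23/98.
Numerically: ≈ 0.23469.
(Since a = 14 > μ = 3.28571, the bound 23/98 is < 1 and informative.)

P[X ≥ 14] ≤ 23/98 ≈ 0.23469.


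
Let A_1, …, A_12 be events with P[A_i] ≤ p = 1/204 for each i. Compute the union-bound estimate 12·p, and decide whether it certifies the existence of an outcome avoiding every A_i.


Union bound: P[∪_{i=1}^{12} A_i] ≤ Σ_i P[A_i] ≤ 12·p = 12·(1/204) = 1/17.
Numerically: 1/17 ≈ 0.059.
Is 1/17 < 1? YES.
Since P[∪ A_i] ≤ 1/17 < 1, the complement has P[∩ A_i^c] ≥ 1 − 1/17 = 16/17 > 0, so some outcome avoids every A_i.

12·p = 1/17 ≈ 0.059; existence CERTIFIED by the union bound.


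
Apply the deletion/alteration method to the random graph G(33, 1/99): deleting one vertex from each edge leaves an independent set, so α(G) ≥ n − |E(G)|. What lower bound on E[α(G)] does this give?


E[|E(G)|] = C(33, 2)·p = 528 · (1/99) = 16/3.
E[α(G)] ≥ n − E[|E(G)|] = 33 − 16/3 = 83/3.
Numerically: ≈ 27.666667.
(This is only a lower bound; the true E[α(G)] may be larger.)

E[α(G)] ≥ 83/3 ≈ 27.666667.


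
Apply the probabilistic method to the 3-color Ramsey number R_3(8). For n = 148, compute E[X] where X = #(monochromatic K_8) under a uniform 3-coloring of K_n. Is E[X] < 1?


E[X] = C(148, 8) · 3^{1 − 28} = 4709614623714 · 3^{−27} = 4709614623714/7625597484987.
As a reduced fraction: E[X] = 523290513746/847288609443 ≈ 0.618.
Is E[X] < 1? YES.
Since E[X] < 1, there exists a 3-coloring of K_{148} with no monochromatic K_8; hence R_3(8) > 148.

E[X] = 523290513746/847288609443 ≈ 0.618; E[X] < 1, so R_3(8) > 148.


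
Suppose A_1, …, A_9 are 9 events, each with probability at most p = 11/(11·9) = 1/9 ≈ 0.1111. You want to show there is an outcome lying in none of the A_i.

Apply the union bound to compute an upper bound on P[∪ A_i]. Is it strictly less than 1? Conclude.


Union bound: P[∪_{i=1}^{9} A_i] ≤ Σ_i P[A_i] ≤ 9·p = 9·(1/9) = 1.
Numerically: 1 ≈ 1.0000.
Is 1 < 1? NO.
Since the bound 1 is ≥ 1, the union bound is uninformative here; it does NOT by itself certify existence.

9·p = 1 ≈ 1.0000; existence NOT certified by the union bound.


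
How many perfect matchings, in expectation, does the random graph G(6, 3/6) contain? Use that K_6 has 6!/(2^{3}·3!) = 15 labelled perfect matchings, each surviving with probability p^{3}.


K_6 has 6!/(2^{3}·3!) = 15 labelled perfect matchings.
For each such perfect matching H, let X_H = 1 if all 3 edges of H are present in G. Then P[X_H = 1] = p^{3} = (1/2)^{3} = 1/8.
Summing the indicators: E[X] = Σ_H E[X_H] = 15 · p^{3} = 15 · 1/8 = 15/8.
Numerically: E[X] ≈ 1.875.

E[X] = 15 · (1/2)^{3} = 15/8 ≈ 1.875.


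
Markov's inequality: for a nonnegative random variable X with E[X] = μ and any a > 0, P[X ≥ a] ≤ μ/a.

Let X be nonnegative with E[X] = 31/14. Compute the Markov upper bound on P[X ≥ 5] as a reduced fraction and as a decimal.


μ = E[X] = 31/14, a = 5.
Markov: P[X ≥ 5] ≤ μ/a = (31/14)/5 = 31/70.
Numerically: ≈ 0.442857.
(Since a = 5 > μ = 2.214286, the bound 31/70 is < 1 and informative.)

P[X ≥ 5] ≤ 31/70 ≈ 0.442857.


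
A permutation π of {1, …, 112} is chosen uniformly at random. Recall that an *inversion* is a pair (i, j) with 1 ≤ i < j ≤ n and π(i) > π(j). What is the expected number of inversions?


Write X = Σ X_I over the C(112, 2) = 6216 pairs i < j, with X_I the indicator of one inversion.
There are 6216 indicators.
For each fixed pair i < j, the values π(i) and π(j) are two distinct elements of {1, …, 112} in uniformly random order; by symmetry P[π(i) > π(j)] = 1/2.
By linearity: E[X] = 6216 · (1/2) = C(112, 2) · (1/2) = 6216/2 = 3108 ≈ 3108.000.

E[X] = 3108 = 3108.000.


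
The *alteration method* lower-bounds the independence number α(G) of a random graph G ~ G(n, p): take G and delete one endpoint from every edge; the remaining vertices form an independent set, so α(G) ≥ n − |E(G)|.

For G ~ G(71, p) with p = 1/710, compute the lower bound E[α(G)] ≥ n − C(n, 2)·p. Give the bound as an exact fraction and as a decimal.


E[|E(G)|] = C(71, 2)·p = 2485 · (1/710) = 7/2.
E[α(G)] ≥ n − E[|E(G)|] = 71 − 7/2 = 135/2.
Numerically: ≈ 67.500000.
(This is only a lower bound; the true E[α(G)] may be larger.)

E[α(G)] ≥ 135/2 ≈ 67.500000.


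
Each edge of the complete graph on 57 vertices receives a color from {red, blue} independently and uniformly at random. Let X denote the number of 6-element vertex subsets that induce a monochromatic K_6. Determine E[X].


Let X = Σ_S X_S over the C(57, 6) = 36288252 subsets S of size 6, where X_S = 1 if the K_6 on S is monochromatic.
For a fixed S, the K_6 on S has C(6, 2) = 15 edges. P[all 15 edges red] = (1/2)^15, and likewise for blue, so P[monochromatic] = 2·(1/2)^15 = 2^{1 − 15} = 1/16384.
Summing: E[X] = C(57, 6) · 2^{1 − 15} = 36288252 · 1/16384 = 9072063/4096.
Numerically: E[X] ≈ 2214.859.

E[X] = C(57,6)·2^(1−C(6,2)) = 9072063/4096 ≈ 2214.859.


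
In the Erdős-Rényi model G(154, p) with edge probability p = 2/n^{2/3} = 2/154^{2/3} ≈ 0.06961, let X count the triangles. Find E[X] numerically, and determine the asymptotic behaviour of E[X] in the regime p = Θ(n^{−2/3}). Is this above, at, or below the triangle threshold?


Number of potential triangles: C(154, 3) = 596904.
Each occurs with probability p³ ≈ (0.06961)³ ≈ 3.373250e-04.
By linearity: E[X] = C(154, 3)·p³ ≈ 596904 · 3.373250e-04 ≈ 201.3506.
Since α = 2/3 < 1, p = c/n^{2/3} ≫ 1/n is above the triangle threshold p ~ 1/n. Asymptotically E[X] ~ (c³/6)·n^{3(1−α)} = (2³/6)·n^{1} → ∞; triangles are abundant w.h.p.

E[X] ≈ 201.3506; in regime p = Θ(1/n^{2/3}) E[X] diverges (above the triangle threshold p ~ 1/n).


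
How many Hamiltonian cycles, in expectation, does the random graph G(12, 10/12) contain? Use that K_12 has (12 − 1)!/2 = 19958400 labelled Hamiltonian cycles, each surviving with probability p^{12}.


K_12 has (12 − 1)!/2 = 19958400 labelled Hamiltonian cycles.
For each such Hamiltonian cycle H, let X_H = 1 if all 12 edges of H are present in G. Then P[X_H = 1] = p^{12} = (5/6)^{12} = 244140625/2176782336.
By linearity of expectation: E[X] = Σ_H E[X_H] = 19958400 · p^{12} = 19958400 · 244140625/2176782336 = 469970703125/209952.
Numerically: E[X] ≈ 2.23847e+06.

E[X] = 19958400 · (5/6)^{12} = 469970703125/209952 ≈ 2.23847e+06.


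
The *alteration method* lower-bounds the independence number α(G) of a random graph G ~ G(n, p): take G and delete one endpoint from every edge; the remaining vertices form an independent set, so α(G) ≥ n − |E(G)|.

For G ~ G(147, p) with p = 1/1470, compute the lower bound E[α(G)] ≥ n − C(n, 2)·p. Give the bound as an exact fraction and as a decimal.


E[|E(G)|] = C(147, 2)·p = 10731 · (1/1470) = 73/10.
E[α(G)] ≥ n − E[|E(G)|] = 147 − 73/10 = 1397/10.
Numerically: ≈ 139.700.
(This is only a lower bound; the true E[α(G)] may be larger.)

E[α(G)] ≥ 1397/10 ≈ 139.700.


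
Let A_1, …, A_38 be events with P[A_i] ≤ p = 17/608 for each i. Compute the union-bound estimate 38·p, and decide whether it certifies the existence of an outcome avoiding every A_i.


Union bound: P[∪_{i=1}^{38} A_i] ≤ Σ_i P[A_i] ≤ 38·p = 38·(17/608) = 17/16.
Numerically: 17/16 ≈ 1.06250.
Is 17/16 < 1? NO.
Since the bound 17/16 is ≥ 1, the union bound is uninformative here; it does NOT by itself certify existence.

38·p = 17/16 ≈ 1.06250; existence NOT certified by the union bound.


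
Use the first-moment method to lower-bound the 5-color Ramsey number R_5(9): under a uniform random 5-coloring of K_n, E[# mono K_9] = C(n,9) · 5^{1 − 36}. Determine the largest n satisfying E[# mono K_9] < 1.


We need C(n, 9) · 5^{1 − 36} < 1, i.e. C(n, 9) < 5^{36 − 1} = 2910383045673370361328125.
Check values of n near the boundary:
  n = 2169: C(2169, 9) = 2879753360044504243499683; 2879753360044504243499683 < 2910383045673370361328125? YES
  n = 2170: C(2170, 9) = 2891746779868845075610510; 2891746779868845075610510 < 2910383045673370361328125? YES
  n = 2171: C(2171, 9) = 2903784578674959601827205; 2903784578674959601827205 < 2910383045673370361328125? YES
  n = 2172: C(2172, 9) = 2915866900084148060642020; 2915866900084148060642020 < 2910383045673370361328125? NO
The largest n with C(n, 9) < 2910383045673370361328125 is n = 2171 (where E[X] = 580756915734991920365441/582076609134674072265625 ≈ 0.9977). Hence R_5(9) > 2171, i.e. R_5(9) ≥ 2172.

Largest n = 2171; hence R_5(9) > 2171.


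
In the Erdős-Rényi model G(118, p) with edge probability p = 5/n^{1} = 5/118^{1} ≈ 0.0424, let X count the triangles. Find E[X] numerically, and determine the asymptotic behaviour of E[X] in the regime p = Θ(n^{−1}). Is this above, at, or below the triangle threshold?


Number of potential triangles: C(118, 3) = 266916.
Each occurs with probability p³ ≈ (0.0424)³ ≈ 7.60789e-05.
By linearity: E[X] = C(118, 3)·p³ ≈ 266916 · 7.60789e-05 ≈ 20.307.
Here α = 1, so p = 5/n is exactly at the triangle threshold p ~ 1/n. Asymptotically E[X] → c³/6 = 5³/6 = 125/6 ≈ 20.833, a bounded constant. In this regime the triangle count is asymptotically Poisson(c³/6).

E[X] ≈ 20.307; in regime p = Θ(1/n^{1}) E[X] stays bounded (at the triangle threshold p ~ 1/n).


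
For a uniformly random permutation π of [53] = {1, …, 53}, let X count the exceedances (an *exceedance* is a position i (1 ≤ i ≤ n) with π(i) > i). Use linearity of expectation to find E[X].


Write X = Σ_{i=1}^{53} X_i, where X_i = 1_{π(i) > i}.
For each fixed i, π(i) is uniform over {1, …, 53} (marginal of a uniform permutation), so P[π(i) > i] = (n − i)/n. Summing: Σ_{i=1}^{53} (n − i)/n = (0 + 1 + … + 52)/53 = 53(53 − 1)/(2·53) = (53 − 1)/2.
Hence E[X] = Σ_{i=1}^{53} (53 − i)/53 = 26 ≈ 26.000000.

E[X] = 26 = 26.000000.


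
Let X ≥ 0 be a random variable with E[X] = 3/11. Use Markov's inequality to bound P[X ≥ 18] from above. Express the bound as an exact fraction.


μ = E[X] = 3/11, a = 18.
Markov: P[X ≥ 18] ≤ μ/a = (3/11)/18 = 1/66.
Numerically: ≈ 0.015.
(Since a = 18 > μ = 0.273, the bound 1/66 is < 1 and informative.)

P[X ≥ 18] ≤ 1/66 ≈ 0.015.


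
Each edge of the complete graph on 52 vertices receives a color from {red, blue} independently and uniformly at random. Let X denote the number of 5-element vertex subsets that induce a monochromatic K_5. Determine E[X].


Let X = Σ_S X_S over the C(52, 5) = 2598960 subsets S of size 5, where X_S = 1 if the K_5 on S is monochromatic.
For a fixed S, the K_5 on S has C(5, 2) = 10 edges. P[all 10 edges red] = (1/2)^10, and likewise for blue, so P[monochromatic] = 2·(1/2)^10 = 2^{1 − 10} = 1/512.
Summing: E[X] = C(52, 5) · 2^{1 − 10} = 2598960 · 1/512 = 162435/32.
Numerically: E[X] ≈ 5076.094.

E[X] = C(52,5)·2^(1−C(5,2)) = 162435/32 ≈ 5076.094.


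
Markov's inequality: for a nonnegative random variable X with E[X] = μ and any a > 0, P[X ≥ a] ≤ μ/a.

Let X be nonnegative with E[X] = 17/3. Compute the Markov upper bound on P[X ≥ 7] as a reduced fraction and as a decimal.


μ = E[X] = 17/3, a = 7.
Markov: P[X ≥ 7] ≤ μ/a = (17/3)/7 = 17/21.
Numerically: ≈ 0.809524.
(Since a = 7 > μ = 5.666667, the bound 17/21 is < 1 and informative.)

P[X ≥ 7] ≤ 17/21 ≈ 0.809524.


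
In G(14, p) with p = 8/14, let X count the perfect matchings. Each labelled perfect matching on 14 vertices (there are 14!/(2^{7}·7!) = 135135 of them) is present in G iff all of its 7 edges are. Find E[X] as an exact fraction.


K_14 has 14!/(2^{7}·7!) = 135135 labelled perfect matchings.
For each such perfect matching H, let X_H = 1 if all 7 edges of H are present in G. Then P[X_H = 1] = p^{7} = (4/7)^{7} = 16384/823543.
Summing the indicators: E[X] = Σ_H E[X_H] = 135135 · p^{7} = 135135 · 16384/823543 = 316293120/117649.
Numerically: E[X] ≈ 2688.4.

E[X] = 135135 · (4/7)^{7} = 316293120/117649 ≈ 2688.4.


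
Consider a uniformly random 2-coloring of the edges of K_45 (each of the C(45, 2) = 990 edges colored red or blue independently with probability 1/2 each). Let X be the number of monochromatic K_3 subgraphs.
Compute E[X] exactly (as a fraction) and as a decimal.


Let X = Σ_S X_S over the C(45, 3) = 14190 subsets S of size 3, where X_S = 1 if the K_3 on S is monochromatic.
For a fixed S, the K_3 on S has C(3, 2) = 3 edges. P[all 3 edges red] = (1/2)^3, and likewise for blue, so P[monochromatic] = 2·(1/2)^3 = 2^{1 − 3} = 1/4.
By linearity of expectation: E[X] = C(45, 3) · 2^{1 − 3} = 14190 · 1/4 = 7095/2.
Numerically: E[X] ≈ 3547.500.

E[X] = C(45,3)·2^(1−C(3,2)) = 7095/2 ≈ 3547.500.


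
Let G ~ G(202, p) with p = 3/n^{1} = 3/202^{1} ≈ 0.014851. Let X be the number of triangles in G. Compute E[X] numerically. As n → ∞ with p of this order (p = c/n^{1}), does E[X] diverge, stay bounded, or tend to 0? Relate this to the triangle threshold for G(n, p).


Number of potential triangles: C(202, 3) = 1353400.
Each occurs with probability p³ ≈ (0.014851)³ ≈ 3.2757417e-06.
By linearity: E[X] = C(202, 3)·p³ ≈ 1353400 · 3.2757417e-06 ≈ 4.43339.
Here α = 1, so p = 3/n is exactly at the triangle threshold p ~ 1/n. Asymptotically E[X] → c³/6 = 3³/6 = 9/2 ≈ 4.50000, a bounded constant. In this regime the triangle count is asymptotically Poisson(c³/6).

E[X] ≈ 4.43339; in regime p = Θ(1/n^{1}) E[X] stays bounded (at the triangle threshold p ~ 1/n).


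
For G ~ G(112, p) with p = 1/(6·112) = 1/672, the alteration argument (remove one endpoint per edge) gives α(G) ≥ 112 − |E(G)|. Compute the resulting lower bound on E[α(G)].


E[|E(G)|] = C(112, 2)·p = 6216 · (1/672) = 37/4.
E[α(G)] ≥ n − E[|E(G)|] = 112 − 37/4 = 411/4.
Numerically: ≈ 102.75000.
(This is only a lower bound; the true E[α(G)] may be larger.)

E[α(G)] ≥ 411/4 ≈ 102.75000.


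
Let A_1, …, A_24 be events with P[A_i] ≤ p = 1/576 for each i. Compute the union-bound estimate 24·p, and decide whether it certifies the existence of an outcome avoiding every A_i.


Union bound: P[∪_{i=1}^{24} A_i] ≤ Σ_i P[A_i] ≤ 24·p = 24·(1/576) = 1/24.
Numerically: 1/24 ≈ 0.042.
Is 1/24 < 1? YES.
Since P[∪ A_i] ≤ 1/24 < 1, the complement has P[∩ A_i^c] ≥ 1 − 1/24 = 23/24 > 0, so some outcome avoids every A_i.

24·p = 1/24 ≈ 0.042; existence CERTIFIED by the union bound.


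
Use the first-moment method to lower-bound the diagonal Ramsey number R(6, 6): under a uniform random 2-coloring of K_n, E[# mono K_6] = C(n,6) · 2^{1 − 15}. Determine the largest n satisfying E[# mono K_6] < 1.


We need C(n, 6) · 2^{1 − 15} < 1, i.e. C(n, 6) < 2^{15 − 1} = 16384.
Check values of n near the boundary:
  n = 16: C(16, 6) = 8008; 8008 < 16384? YES
  n = 17: C(17, 6) = 12376; 12376 < 16384? YES
  n = 18: C(18, 6) = 18564; 18564 < 16384? NO
The largest n with C(n, 6) < 16384 is n = 17 (where E[X] = 1547/2048 ≈ 0.75537). Hence R(6, 6) > 17, i.e. R(6, 6) ≥ 18.

Largest n = 17; hence R(6, 6) > 17.


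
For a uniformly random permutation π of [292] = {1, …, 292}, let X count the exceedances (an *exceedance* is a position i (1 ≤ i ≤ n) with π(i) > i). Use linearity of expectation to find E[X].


Write X = Σ_{i=1}^{292} X_i, where X_i = 1_{π(i) > i}.
For each fixed i, π(i) is uniform over {1, …, 292} (marginal of a uniform permutation), so P[π(i) > i] = (n − i)/n. Summing: Σ_{i=1}^{292} (n − i)/n = (0 + 1 + … + 291)/292 = 292(292 − 1)/(2·292) = (292 − 1)/2.
Hence E[X] = Σ_{i=1}^{292} (292 − i)/292 = 291/2 ≈ 145.5000.

E[X] = 291/2 = 145.5000.
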